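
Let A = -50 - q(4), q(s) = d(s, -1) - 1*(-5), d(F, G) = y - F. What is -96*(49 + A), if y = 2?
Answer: 384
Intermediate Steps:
d(F, G) = 2 - F
q(s) = 7 - s (q(s) = (2 - s) - 1*(-5) = (2 - s) + 5 = 7 - s)
A = -53 (A = -50 - (7 - 1*4) = -50 - (7 - 4) = -50 - 1*3 = -50 - 3 = -53)
-96*(49 + A) = -96*(49 - 53) = -96*(-4) = 384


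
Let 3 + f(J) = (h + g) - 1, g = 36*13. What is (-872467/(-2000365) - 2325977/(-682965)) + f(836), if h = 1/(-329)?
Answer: 42056181980943383/89894596770405 ≈ 467.84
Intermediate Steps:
h = -1/329 ≈ -0.0030395
g = 468
f(J) = 152655/329 (f(J) = -3 + ((-1/329 + 468) - 1) = -3 + (153971/329 - 1) = -3 + 153642/329 = 152655/329)
(-872467/(-2000365) - 2325977/(-682965)) + f(836) = (-872467/(-2000365) - 2325977/(-682965)) + 152655/329 = (-872467*(-1/2000365) - 2325977*(-1/682965)) + 152655/329 = (872467/2000365 + 2325977/682965) + 152655/329 = 1049733481252/273235856445 + 152655/329 = 42056181980943383/89894596770405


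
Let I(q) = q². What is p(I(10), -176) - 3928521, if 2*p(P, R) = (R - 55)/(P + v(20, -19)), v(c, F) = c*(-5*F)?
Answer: -15714084231/4000 ≈ -3.9285e+6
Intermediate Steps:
v(c, F) = -5*F*c
p(P, R) = (-55 + R)/(2*(1900 + P)) (p(P, R) = ((R - 55)/(P - 5*(-19)*20))/2 = ((-55 + R)/(P + 1900))/2 = ((-55 + R)/(1900 + P))/2 = (-55 + R)/(2*(1900 + P)))
p(I(10), -176) - 3928521 = (-55 - 176)/(2*(1900 + 10²)) - 3928521 = (½)*(-231)/(1900 + 100) - 3928521 = (½)*(-231)/2000 - 3928521 = (½)*(1/2000)*(-231) - 3928521 = -231/4000 - 3928521 = -15714084231/4000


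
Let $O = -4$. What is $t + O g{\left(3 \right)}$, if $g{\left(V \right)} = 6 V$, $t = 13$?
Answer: $-59$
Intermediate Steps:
$t + O g{\left(3 \right)} = 13 - 4 \cdot 6 \cdot 3 = 13 - 72 = -59$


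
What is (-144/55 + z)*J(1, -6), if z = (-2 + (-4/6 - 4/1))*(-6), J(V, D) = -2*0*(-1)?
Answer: 0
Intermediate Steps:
J(V, D) = 0 (J(V, D) = 0*(-1) = 0)
z = 40 (z = (-2 + (-4*1/6 - 4*1))*(-6) = (-2 + (-2/3 - 4))*(-6) = (-2 - 14/3)*(-6) = -20/3*(-6) = 40)
(-144/55 + z)*J(1, -6) = (-144/55 + 40)*0 = (2056/55)*0 = 0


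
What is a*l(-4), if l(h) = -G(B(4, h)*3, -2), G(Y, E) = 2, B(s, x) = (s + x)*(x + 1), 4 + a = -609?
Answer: 1226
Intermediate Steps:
a = -613 (a = -4 - 609 = -613)
B(s, x) = (1 + x)*(s + x) (B(s, x) = (s + x)*(1 + x) = (1 + x)*(s + x))
l(h) = -2 (l(h) = -1*2 = -2)
a*l(-4) = -613*(-2) = 1226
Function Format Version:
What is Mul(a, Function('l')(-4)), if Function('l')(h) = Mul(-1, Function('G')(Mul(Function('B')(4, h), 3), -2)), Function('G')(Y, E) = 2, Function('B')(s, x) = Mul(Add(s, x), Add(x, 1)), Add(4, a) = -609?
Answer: 1226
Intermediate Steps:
a = -613 (a = Add(-4, -609) = -613)
Function('B')(s, x) = Mul(Add(1, x), Add(s, x)) (Function('B')(s, x) = Mul(Add(s, x), Add(1, x)) = Mul(Add(1, x), Add(s, x)))
Function('l')(h) = -2 (Function('l')(h) = Mul(-1, 2) = -2)
Mul(a, Function('l')(-4)) = Mul(-613, -2) = 1226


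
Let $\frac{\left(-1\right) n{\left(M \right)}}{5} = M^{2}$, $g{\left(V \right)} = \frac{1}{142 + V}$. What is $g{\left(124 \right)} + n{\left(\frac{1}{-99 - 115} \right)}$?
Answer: $\frac{22233}{6090868} \approx 0.0036502$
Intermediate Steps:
$n{\left(M \right)} = - 5 M^{2}$
$g{\left(124 \right)} + n{\left(\frac{1}{-99 - 115} \right)} = \frac{1}{142 + 124} - 5 \left(\frac{1}{-99 - 115}\right)^{2} = \frac{1}{266} - 5 \left(\frac{1}{-214}\right)^{2} = \frac{1}{266} - 5 \left(- \frac{1}{214}\right)^{2} = \frac{1}{266} - \frac{5}{45796} = \frac{22233}{6090868}$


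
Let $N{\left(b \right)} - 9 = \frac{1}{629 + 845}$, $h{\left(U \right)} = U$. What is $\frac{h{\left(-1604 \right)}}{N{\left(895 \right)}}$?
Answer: $- \frac{2364296}{13267} \approx -178.21$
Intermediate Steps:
$N{\left(b \right)} = \frac{13267}{1474}$ ($N{\left(b \right)} = 9 + \frac{1}{629 + 845} = 9 + \frac{1}{1474} = \frac{13267}{1474}$)
$\frac{h{\left(-1604 \right)}}{N{\left(895 \right)}} = - \frac{1604}{\frac{13267}{1474}} = \left(-1604\right) \frac{1474}{13267} = - \frac{2364296}{13267}$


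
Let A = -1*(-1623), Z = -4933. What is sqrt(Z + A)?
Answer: I*sqrt(3310) ≈ 57.533*I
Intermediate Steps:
A = 1623
sqrt(Z + A) = sqrt(-4933 + 1623) = sqrt(-3310) = I*sqrt(3310)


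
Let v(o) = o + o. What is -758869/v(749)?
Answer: -758869/1498 ≈ -506.59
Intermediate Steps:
v(o) = 2*o
-758869/v(749) = -758869/(2*749) = -758869/1498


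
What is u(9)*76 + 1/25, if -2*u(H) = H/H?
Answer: -949/25 ≈ -37.960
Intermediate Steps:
u(H) = -½ (u(H) = -H/(2*H) = -½*1 = -½)
u(9)*76 + 1/25 = -½*76 + 1/25 = -38 + 1/25 = -949/25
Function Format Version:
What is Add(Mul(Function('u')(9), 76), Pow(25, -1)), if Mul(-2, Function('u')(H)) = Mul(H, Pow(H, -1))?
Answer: Rational(-949, 25) ≈ -37.960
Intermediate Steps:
Function('u')(H) = Rational(-1, 2) (Function('u')(H) = Mul(Rational(-1, 2), Mul(H, Pow(H, -1))) = Mul(Rational(-1, 2), 1) = Rational(-1, 2))
Add(Mul(Function('u')(9), 76), Pow(25, -1)) = Add(Mul(Rational(-1, 2), 76), Pow(25, -1)) = Add(-38, Rational(1, 25)) = Rational(-949, 25)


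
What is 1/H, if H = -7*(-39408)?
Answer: 1/275856 ≈ 3.6251e-6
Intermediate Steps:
H = 275856
1/H = 1/275856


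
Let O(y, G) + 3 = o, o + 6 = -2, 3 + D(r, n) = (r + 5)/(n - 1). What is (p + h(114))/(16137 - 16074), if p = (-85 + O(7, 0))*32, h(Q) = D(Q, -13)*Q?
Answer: -487/7 ≈ -69.571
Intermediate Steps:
D(r, n) = -3 + (5 + r)/(-1 + n) (D(r, n) = -3 + (r + 5)/(n - 1) = -3 + (5 + r)/(-1 + n))
o = -8 (o = -6 - 2 = -8)
O(y, G) = -11 (O(y, G) = -3 - 8 = -11)
h(Q) = Q*(-47/14 - Q/14) (h(Q) = ((8 + Q - 3*(-13))/(-1 - 13))*Q = ((8 + Q + 39)/(-14))*Q = (-(47 + Q)/14)*Q = (-47/14 - Q/14)*Q = Q*(-47/14 - Q/14))
p = -3072 (p = (-85 - 11)*32 = -96*32 = -3072)
(p + h(114))/(16137 - 16074) = (-3072 - 1/14*114*(47 + 114))/(16137 - 16074) = (-3072 - 1/14*114*161)/63 = (-3072 - 1311)*(1/63) = -4383*1/63 = -487/7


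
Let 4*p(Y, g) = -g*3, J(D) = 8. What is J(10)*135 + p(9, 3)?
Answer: 4311/4 ≈ 1077.8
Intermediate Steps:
p(Y, g) = -3*g/4 (p(Y, g) = (-g*3)/4 = (-3*g)/4 = -3*g/4)
J(10)*135 + p(9, 3) = 8*135 - 3/4*3 = 1080 - 9/4 = 4311/4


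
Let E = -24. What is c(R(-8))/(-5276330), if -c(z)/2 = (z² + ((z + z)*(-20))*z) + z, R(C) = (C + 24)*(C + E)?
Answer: -10224128/2638165 ≈ -3.8755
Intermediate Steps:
R(C) = (-24 + C)*(24 + C) (R(C) = (C + 24)*(C - 24) = (24 + C)*(-24 + C) = (-24 + C)*(24 + C))
c(z) = -2*z + 78*z² (c(z) = -2*((z² + ((z + z)*(-20))*z) + z) = -2*((z² + ((2*z)*(-20))*z) + z) = -2*((z² + (-40*z)*z) + z) = -2*((z² - 40*z²) + z) = -2*(-39*z² + z) = -2*(z - 39*z²) = -2*z + 78*z²)
c(R(-8))/(-5276330) = (2*(-576 + (-8)²)*(-1 + 39*(-576 + (-8)²)))/(-5276330) = (2*(-576 + 64)*(-1 + 39*(-576 + 64)))*(-1/5276330) = (2*(-512)*(-1 + 39*(-512)))*(-1/5276330) = (2*(-512)*(-1 - 19968))*(-1/5276330) = (2*(-512)*(-19969))*(-1/5276330) = 20448256*(-1/5276330) = -10224128/2638165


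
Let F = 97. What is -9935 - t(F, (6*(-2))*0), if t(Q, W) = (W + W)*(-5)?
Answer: -9935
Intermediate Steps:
t(Q, W) = -10*W (t(Q, W) = (2*W)*(-5) = -10*W)
-9935 - t(F, (6*(-2))*0) = -9935 - (-10)*(6*(-2))*0 = -9935 - (-10)*(-12*0) = -9935 - (-10)*0 = -9935 - 1*0 = -9935 + 0 = -9935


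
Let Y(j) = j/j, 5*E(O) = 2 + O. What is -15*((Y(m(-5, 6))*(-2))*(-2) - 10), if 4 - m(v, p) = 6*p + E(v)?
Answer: 90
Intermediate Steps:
E(O) = 2/5 + O/5 (E(O) = (2 + O)/5 = 2/5 + O/5)
m(v, p) = 18/5 - 6*p - v/5 (m(v, p) = 4 - (6*p + (2/5 + v/5)) = 4 - (2/5 + 6*p + v/5) = 4 + (-2/5 - 6*p - v/5) = 18/5 - 6*p - v/5)
Y(j) = 1
-15*((Y(m(-5, 6))*(-2))*(-2) - 10) = -15*((1*(-2))*(-2) - 10) = -15*(-2*(-2) - 10) = -15*(4 - 10) = -15*(-6) = 90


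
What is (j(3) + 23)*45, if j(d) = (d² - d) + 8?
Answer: 1665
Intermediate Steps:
j(d) = 8 + d² - d
(j(3) + 23)*45 = ((8 + 3² - 1*3) + 23)*45 = ((8 + 9 - 3) + 23)*45 = (14 + 23)*45 = 37*45 = 1665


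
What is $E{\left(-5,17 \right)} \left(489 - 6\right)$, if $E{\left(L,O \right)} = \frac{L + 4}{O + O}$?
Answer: $- \frac{483}{34} \approx -14.206$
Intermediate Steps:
$E{\left(L,O \right)} = \frac{4 + L}{2 O}$
$E{\left(-5,17 \right)} \left(489 - 6\right) = \frac{4 - 5}{2 \cdot 17} \left(489 - 6\right) = \frac{1}{2} \cdot \frac{1}{17} \left(-1\right) 483 = \left(- \frac{1}{34}\right) 483 = - \frac{483}{34}$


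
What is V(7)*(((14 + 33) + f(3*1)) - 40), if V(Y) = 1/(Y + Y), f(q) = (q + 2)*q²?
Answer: 26/7 ≈ 3.7143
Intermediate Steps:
f(q) = q²*(2 + q) (f(q) = (2 + q)*q² = q²*(2 + q))
V(Y) = 1/(2*Y)
V(7)*(((14 + 33) + f(3*1)) - 40) = ((½)/7)*(((14 + 33) + (3*1)²*(2 + 3*1)) - 40) = ((½)*(⅐))*((47 + 3²*(2 + 3)) - 40) = ((47 + 9*5) - 40)/14 = ((47 + 45) - 40)/14 = (92 - 40)/14 = (1/14)*52 = 26/7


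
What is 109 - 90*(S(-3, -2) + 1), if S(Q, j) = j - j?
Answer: 19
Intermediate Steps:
S(Q, j) = 0
109 - 90*(S(-3, -2) + 1) = 109 - 90*(0 + 1) = 109 - 90*1 = 109 - 90 = 19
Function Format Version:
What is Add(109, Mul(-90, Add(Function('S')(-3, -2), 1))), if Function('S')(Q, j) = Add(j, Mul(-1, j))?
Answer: 19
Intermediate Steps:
Function('S')(Q, j) = 0
Add(109, Mul(-90, Add(Function('S')(-3, -2), 1))) = Add(109, Mul(-90, Add(0, 1))) = Add(109, Mul(-90, 1)) = Add(109, -90) = 19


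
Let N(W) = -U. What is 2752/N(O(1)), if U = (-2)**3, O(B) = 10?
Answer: 344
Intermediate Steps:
U = -8
N(W) = 8 (N(W) = -1*(-8) = 8)
2752/N(O(1)) = 2752/8 = 2752*(1/8) = 344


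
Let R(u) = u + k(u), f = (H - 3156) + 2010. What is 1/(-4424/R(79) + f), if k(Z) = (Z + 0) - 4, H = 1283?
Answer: 11/1191 ≈ 0.0092359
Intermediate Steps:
f = 137 (f = (1283 - 3156) + 2010 = -1873 + 2010 = 137)
k(Z) = -4 + Z (k(Z) = Z - 4 = -4 + Z)
R(u) = -4 + 2*u (R(u) = u + (-4 + u) = -4 + 2*u)
1/(-4424/R(79) + f) = 1/(-4424/(-4 + 2*79) + 137) = 1/(-4424/(-4 + 158) + 137) = 1/(-4424/154 + 137) = 1/(-4424*1/154 + 137) = 1/(-316/11 + 137) = 1/(1191/11) = 11/1191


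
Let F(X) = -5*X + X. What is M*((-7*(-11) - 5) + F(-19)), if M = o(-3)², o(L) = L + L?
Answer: 5328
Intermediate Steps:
o(L) = 2*L
F(X) = -4*X
M = 36 (M = (2*(-3))² = (-6)² = 36)
M*((-7*(-11) - 5) + F(-19)) = 36*((-7*(-11) - 5) - 4*(-19)) = 36*((77 - 5) + 76) = 36*(72 + 76) = 36*148 = 5328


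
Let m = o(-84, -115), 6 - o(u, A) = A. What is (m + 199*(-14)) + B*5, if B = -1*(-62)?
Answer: -2355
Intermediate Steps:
o(u, A) = 6 - A
B = 62
m = 121 (m = 6 - 1*(-115) = 6 + 115 = 121)
(m + 199*(-14)) + B*5 = (121 + 199*(-14)) + 62*5 = (121 - 2786) + 310 = -2665 + 310 = -2355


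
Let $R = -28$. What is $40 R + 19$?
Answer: $-1101$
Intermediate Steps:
$40 R + 19 = 40 \left(-28\right) + 19 = -1120 + 19 = -1101$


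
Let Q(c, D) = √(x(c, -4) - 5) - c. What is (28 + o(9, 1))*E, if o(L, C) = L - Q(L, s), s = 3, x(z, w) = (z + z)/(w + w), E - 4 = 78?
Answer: 3772 - 41*I*√29 ≈ 3772.0 - 220.79*I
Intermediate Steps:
E = 82 (E = 4 + 78 = 82)
x(z, w) = z/w (x(z, w) = (2*z)/((2*w)) = (2*z)*(1/(2*w)) = z/w)
Q(c, D) = √(-5 - c/4) - c (Q(c, D) = √(c/(-4) - 5) - c = √(c*(-¼) - 5) - c = √(-c/4 - 5) - c = √(-5 - c/4) - c)
o(L, C) = 2*L - √(-20 - L)/2 (o(L, C) = L - (√(-20 - L)/2 - L) = L + (L - √(-20 - L)/2) = 2*L - √(-20 - L)/2)
(28 + o(9, 1))*E = (28 + (2*9 - √(-20 - 1*9)/2))*82 = (28 + (18 - √(-20 - 9)/2))*82 = (28 + (18 - I*√29/2))*82 = (46 - I*√29/2)*82 = 3772 - 41*I*√29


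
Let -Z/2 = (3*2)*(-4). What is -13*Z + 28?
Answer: -596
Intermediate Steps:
Z = 48 (Z = -2*3*2*(-4) = -12*(-4) = -2*(-24) = 48)
-13*Z + 28 = -13*48 + 28 = -624 + 28 = -596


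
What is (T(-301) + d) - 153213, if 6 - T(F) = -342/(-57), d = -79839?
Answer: -233052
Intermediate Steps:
T(F) = 0 (T(F) = 6 - (-342)/(-57) = 6 - (-342)*(-1)/57 = 6 - 1*6 = 6 - 6 = 0)
(T(-301) + d) - 153213 = (0 - 79839) - 153213 = -79839 - 153213 = -233052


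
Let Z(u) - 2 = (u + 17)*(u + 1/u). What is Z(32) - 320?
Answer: 40049/32 ≈ 1251.5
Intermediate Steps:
Z(u) = 2 + (17 + u)*(u + 1/u) (Z(u) = 2 + (u + 17)*(u + 1/u) = 2 + (17 + u)*(u + 1/u))
Z(32) - 320 = (3 + 32² + 17*32 + 17/32) - 320 = (3 + 1024 + 544 + 17*(1/32)) - 320 = (3 + 1024 + 544 + 17/32) - 320 = 50289/32 - 320 = 40049/32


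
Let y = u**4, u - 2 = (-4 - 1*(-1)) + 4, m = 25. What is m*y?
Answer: 2025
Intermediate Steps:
u = 3 (u = 2 + ((-4 - 1*(-1)) + 4) = 2 + ((-4 + 1) + 4) = 2 + (-3 + 4) = 2 + 1 = 3)
y = 81 (y = 3**4 = 81)
m*y = 25*81 = 2025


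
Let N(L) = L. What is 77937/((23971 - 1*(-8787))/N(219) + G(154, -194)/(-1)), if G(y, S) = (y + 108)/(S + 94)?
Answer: 853410150/1666589 ≈ 512.07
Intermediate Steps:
G(y, S) = (108 + y)/(94 + S)
77937/((23971 - 1*(-8787))/N(219) + G(154, -194)/(-1)) = 77937/((23971 - 1*(-8787))/219 + ((108 + 154)/(94 - 194))/(-1)) = 77937/((23971 + 8787)*(1/219) + (262/(-100))*(-1)) = 77937/(32758*(1/219) - 1/100*262*(-1)) = 77937/(32758/219 - 131/50*(-1)) = 77937/(32758/219 + 131/50) = 77937/(1666589/10950) = 77937*(10950/1666589) = 853410150/1666589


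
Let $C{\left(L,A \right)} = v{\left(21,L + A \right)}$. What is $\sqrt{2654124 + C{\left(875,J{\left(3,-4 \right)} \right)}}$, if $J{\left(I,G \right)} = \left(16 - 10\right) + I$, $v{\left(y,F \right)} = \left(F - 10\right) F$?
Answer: $2 \sqrt{856685} \approx 1851.1$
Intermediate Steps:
$v{\left(y,F \right)} = F \left(-10 + F\right)$ ($v{\left(y,F \right)} = \left(-10 + F\right) F = F \left(-10 + F\right)$)
$J{\left(I,G \right)} = 6 + I$
$C{\left(L,A \right)} = \left(A + L\right) \left(-10 + A + L\right)$ ($C{\left(L,A \right)} = \left(L + A\right) \left(-10 + \left(L + A\right)\right) = \left(A + L\right) \left(-10 + \left(A + L\right)\right) = \left(A + L\right) \left(-10 + A + L\right)$)
$\sqrt{2654124 + C{\left(875,J{\left(3,-4 \right)} \right)}} = \sqrt{2654124 + \left(\left(6 + 3\right) + 875\right) \left(-10 + \left(6 + 3\right) + 875\right)} = \sqrt{2654124 + \left(9 + 875\right) \left(-10 + 9 + 875\right)} = \sqrt{2654124 + 884 \cdot 874} = \sqrt{2654124 + 772616} = \sqrt{3426740} = 2 \sqrt{856685}$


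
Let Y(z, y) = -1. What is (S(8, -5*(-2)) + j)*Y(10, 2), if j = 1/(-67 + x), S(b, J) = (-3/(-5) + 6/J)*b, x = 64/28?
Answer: -21709/2265 ≈ -9.5845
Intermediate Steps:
x = 16/7 (x = 64*(1/28) = 16/7 ≈ 2.2857)
S(b, J) = b*(⅗ + 6/J) (S(b, J) = (-3*(-⅕) + 6/J)*b = (⅗ + 6/J)*b = b*(⅗ + 6/J))
j = -7/453 (j = 1/(-67 + 16/7) = 1/(-453/7) = -7/453 ≈ -0.015453)
(S(8, -5*(-2)) + j)*Y(10, 2) = ((⅗)*8*(10 - 5*(-2))/(-5*(-2)) - 7/453)*(-1) = ((⅗)*8*(10 + 10)/10 - 7/453)*(-1) = ((⅗)*8*(⅒)*20 - 7/453)*(-1) = (48/5 - 7/453)*(-1) = (21709/2265)*(-1) = -21709/2265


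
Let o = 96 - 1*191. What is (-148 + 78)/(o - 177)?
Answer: 35/136 ≈ 0.25735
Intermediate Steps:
o = -95 (o = 96 - 191 = -95)
(-148 + 78)/(o - 177) = (-148 + 78)/(-95 - 177) = -70/(-272) = -70*(-1/272) = 35/136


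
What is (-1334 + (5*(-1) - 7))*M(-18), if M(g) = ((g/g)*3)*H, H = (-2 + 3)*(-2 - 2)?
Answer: 16152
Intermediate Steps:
H = -4 (H = 1*(-4) = -4)
M(g) = -12 (M(g) = ((g/g)*3)*(-4) = (1*3)*(-4) = 3*(-4) = -12)
(-1334 + (5*(-1) - 7))*M(-18) = (-1334 + (5*(-1) - 7))*(-12) = (-1334 + (-5 - 7))*(-12) = (-1334 - 12)*(-12) = -1346*(-12) = 16152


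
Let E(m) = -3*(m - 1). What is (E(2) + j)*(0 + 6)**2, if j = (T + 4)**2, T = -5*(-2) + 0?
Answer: 6948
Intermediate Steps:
T = 10 (T = 10 + 0 = 10)
E(m) = 3 - 3*m (E(m) = -3*(-1 + m) = 3 - 3*m)
j = 196 (j = (10 + 4)**2 = 14**2 = 196)
(E(2) + j)*(0 + 6)**2 = ((3 - 3*2) + 196)*(0 + 6)**2 = ((3 - 6) + 196)*6**2 = (-3 + 196)*36 = 193*36 = 6948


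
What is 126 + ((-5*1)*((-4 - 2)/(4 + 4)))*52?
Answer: 321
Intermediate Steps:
126 + ((-5*1)*((-4 - 2)/(4 + 4)))*52 = 126 - (-30)/8*52 = 126 - 5*(-3/4)*52 = 126 + (15/4)*52 = 126 + 195 = 321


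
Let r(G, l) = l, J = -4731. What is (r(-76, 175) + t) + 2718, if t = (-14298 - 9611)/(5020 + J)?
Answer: 812168/289 ≈ 2810.3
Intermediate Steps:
t = -23909/289 (t = (-14298 - 9611)/(5020 - 4731) = -23909/289 ≈ -82.730)
(r(-76, 175) + t) + 2718 = (175 - 23909/289) + 2718 = 26666/289 + 2718 = 812168/289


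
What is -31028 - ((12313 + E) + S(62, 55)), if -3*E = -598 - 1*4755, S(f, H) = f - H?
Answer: -135397/3 ≈ -45132.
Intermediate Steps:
E = 5353/3 (E = -(-598 - 1*4755)/3 = -(-598 - 4755)/3 = -1/3*(-5353) = 5353/3 ≈ 1784.3)
-31028 - ((12313 + E) + S(62, 55)) = -31028 - ((12313 + 5353/3) + (62 - 1*55)) = -31028 - (42292/3 + (62 - 55)) = -31028 - (42292/3 + 7) = -31028 - 1*42313/3 = -31028 - 42313/3 = -135397/3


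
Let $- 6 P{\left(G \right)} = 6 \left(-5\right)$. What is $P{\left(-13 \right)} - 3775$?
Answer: $-3770$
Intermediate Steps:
$P{\left(G \right)} = 5$ ($P{\left(G \right)} = - \frac{6 \left(-5\right)}{6} = \left(- \frac{1}{6}\right) \left(-30\right) = 5$)
$P{\left(-13 \right)} - 3775 = 5 - 3775 = -3770$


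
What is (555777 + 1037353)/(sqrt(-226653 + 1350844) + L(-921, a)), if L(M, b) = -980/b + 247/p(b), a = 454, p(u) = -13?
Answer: 173695936953/5790536923 + 8209239577*sqrt(1124191)/5790536923 ≈ 1533.2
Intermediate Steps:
L(M, b) = -19 - 980/b (L(M, b) = -980/b + 247/(-13) = -980/b + 247*(-1/13) = -980/b - 19 = -19 - 980/b)
(555777 + 1037353)/(sqrt(-226653 + 1350844) + L(-921, a)) = (555777 + 1037353)/(sqrt(-226653 + 1350844) + (-19 - 980/454)) = 1593130/(sqrt(1124191) + (-19 - 980*1/454)) = 1593130/(sqrt(1124191) + (-19 - 490/227)) = 1593130/(sqrt(1124191) - 4803/227) = 1593130/(-4803/227 + sqrt(1124191))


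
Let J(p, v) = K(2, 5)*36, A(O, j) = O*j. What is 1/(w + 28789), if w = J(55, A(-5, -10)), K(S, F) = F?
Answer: 1/28969 ≈ 3.4520e-5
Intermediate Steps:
J(p, v) = 180 (J(p, v) = 5*36 = 180)
w = 180
1/(w + 28789) = 1/(180 + 28789) = 1/28969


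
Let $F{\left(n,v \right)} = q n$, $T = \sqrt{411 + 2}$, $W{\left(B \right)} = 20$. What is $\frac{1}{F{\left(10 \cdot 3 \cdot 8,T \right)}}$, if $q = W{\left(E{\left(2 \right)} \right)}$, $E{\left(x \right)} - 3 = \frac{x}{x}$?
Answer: $\frac{1}{4800} \approx 0.00020833$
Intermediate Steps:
$E{\left(x \right)} = 4$ ($E{\left(x \right)} = 3 + \frac{x}{x} = 3 + 1 = 4$)
$q = 20$
$T = \sqrt{413} \approx 20.322$
$F{\left(n,v \right)} = 20 n$
$\frac{1}{F{\left(10 \cdot 3 \cdot 8,T \right)}} = \frac{1}{20 \cdot 10 \cdot 3 \cdot 8} = \frac{1}{20 \cdot 30 \cdot 8} = \frac{1}{20 \cdot 240} = \frac{1}{4800}$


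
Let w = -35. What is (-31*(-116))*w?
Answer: -125860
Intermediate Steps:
(-31*(-116))*w = -31*(-116)*(-35) = 3596*(-35) = -125860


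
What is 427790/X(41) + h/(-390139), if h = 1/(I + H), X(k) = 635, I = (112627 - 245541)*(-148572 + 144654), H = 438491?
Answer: 17397253174826911039/25824015909710579 ≈ 673.68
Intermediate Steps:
I = 520757052 (I = -132914*(-3918) = 520757052)
h = 1/521195543 (h = 1/(520757052 + 438491) = 1/521195543 ≈ 1.9187e-9)
427790/X(41) + h/(-390139) = 427790/635 + (1/521195543)/(-390139) = 427790*(1/635) + (1/521195543)*(-1/390139) = 85558/127 - 1/203338707950477 = 17397253174826911039/25824015909710579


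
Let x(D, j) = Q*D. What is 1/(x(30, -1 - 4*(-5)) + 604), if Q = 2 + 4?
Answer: 1/784 ≈ 0.0012755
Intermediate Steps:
Q = 6
x(D, j) = 6*D
1/(x(30, -1 - 4*(-5)) + 604) = 1/(6*30 + 604) = 1/(180 + 604) = 1/784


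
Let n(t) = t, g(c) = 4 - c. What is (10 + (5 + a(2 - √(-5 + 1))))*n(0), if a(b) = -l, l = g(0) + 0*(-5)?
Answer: 0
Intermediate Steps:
l = 4 (l = (4 - 1*0) + 0*(-5) = (4 + 0) + 0 = 4 + 0 = 4)
a(b) = -4 (a(b) = -1*4 = -4)
(10 + (5 + a(2 - √(-5 + 1))))*n(0) = (10 + (5 - 4))*0 = (10 + 1)*0 = 11*0 = 0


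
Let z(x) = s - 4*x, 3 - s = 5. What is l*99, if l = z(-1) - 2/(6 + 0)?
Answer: 165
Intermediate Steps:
s = -2 (s = 3 - 1*5 = 3 - 5 = -2)
z(x) = -2 - 4*x
l = 5/3 (l = (-2 - 4*(-1)) - 2/(6 + 0) = (-2 + 4) - 2/6 = 2 - 2*⅙ = 2 - ⅓ = 5/3 ≈ 1.6667)
l*99 = (5/3)*99 = 165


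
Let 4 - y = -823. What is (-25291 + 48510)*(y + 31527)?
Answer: 751227526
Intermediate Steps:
y = 827 (y = 4 - 1*(-823) = 4 + 823 = 827)
(-25291 + 48510)*(y + 31527) = (-25291 + 48510)*(827 + 31527) = 23219*32354 = 751227526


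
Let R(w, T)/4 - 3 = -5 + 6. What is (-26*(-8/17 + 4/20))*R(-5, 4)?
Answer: 9568/85 ≈ 112.56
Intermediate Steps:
R(w, T) = 16 (R(w, T) = 12 + 4*(-5 + 6) = 12 + 4*1 = 12 + 4 = 16)
(-26*(-8/17 + 4/20))*R(-5, 4) = -26*(-8/17 + 4/20)*16 = -26*(-8*1/17 + 4*(1/20))*16 = -26*(-8/17 + ⅕)*16 = -26*(-23/85)*16 = (598/85)*16 = 9568/85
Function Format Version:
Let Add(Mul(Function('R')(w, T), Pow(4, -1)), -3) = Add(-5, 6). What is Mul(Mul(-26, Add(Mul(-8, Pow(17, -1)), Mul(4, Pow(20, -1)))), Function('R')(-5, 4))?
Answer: Rational(9568, 85) ≈ 112.56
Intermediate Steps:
Function('R')(w, T) = 16 (Function('R')(w, T) = Add(12, Mul(4, Add(-5, 6))) = Add(12, Mul(4, 1)) = Add(12, 4) = 16)
Mul(Mul(-26, Add(Mul(-8, Pow(17, -1)), Mul(4, Pow(20, -1)))), Function('R')(-5, 4)) = Mul(Mul(-26, Add(Mul(-8, Pow(17, -1)), Mul(4, Pow(20, -1)))), 16) = Mul(Mul(-26, Add(Mul(-8, Rational(1, 17)), Mul(4, Rational(1, 20)))), 16) = Mul(Mul(-26, Add(Rational(-8, 17), Rational(1, 5))), 16) = Mul(Mul(-26, Rational(-23, 85)), 16) = Mul(Rational(598, 85), 16) = Rational(9568, 85)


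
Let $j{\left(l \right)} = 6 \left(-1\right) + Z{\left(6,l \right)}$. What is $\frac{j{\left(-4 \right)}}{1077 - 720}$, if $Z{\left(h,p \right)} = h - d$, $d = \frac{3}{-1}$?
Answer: $\frac{1}{119} \approx 0.0084034$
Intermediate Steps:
$d = -3$ ($d = 3 \left(-1\right) = -3$)
$Z{\left(h,p \right)} = 3 + h$ ($Z{\left(h,p \right)} = h - -3 = h + 3 = 3 + h$)
$j{\left(l \right)} = 3$ ($j{\left(l \right)} = 6 \left(-1\right) + \left(3 + 6\right) = -6 + 9 = 3$)
$\frac{j{\left(-4 \right)}}{1077 - 720} = \frac{3}{1077 - 720} = \frac{3}{357} = 3 \cdot \frac{1}{357} = \frac{1}{119}$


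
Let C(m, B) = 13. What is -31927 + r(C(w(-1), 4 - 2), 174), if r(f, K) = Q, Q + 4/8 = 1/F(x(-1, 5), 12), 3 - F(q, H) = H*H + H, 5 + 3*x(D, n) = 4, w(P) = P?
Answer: -9769817/306 ≈ -31928.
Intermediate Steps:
x(D, n) = -⅓ (x(D, n) = -5/3 + (⅓)*4 = -5/3 + 4/3 = -⅓)
F(q, H) = 3 - H - H² (F(q, H) = 3 - (H*H + H) = 3 - (H² + H) = 3 - (H + H²) = 3 + (-H - H²) = 3 - H - H²)
Q = -155/306 (Q = -½ + 1/(3 - 1*12 - 1*12²) = -½ + 1/(3 - 12 - 1*144) = -½ + 1/(3 - 12 - 144) = -½ + 1/(-153) = -½ - 1/153 = -155/306 ≈ -0.50654)
r(f, K) = -155/306
-31927 + r(C(w(-1), 4 - 2), 174) = -31927 - 155/306 = -9769817/306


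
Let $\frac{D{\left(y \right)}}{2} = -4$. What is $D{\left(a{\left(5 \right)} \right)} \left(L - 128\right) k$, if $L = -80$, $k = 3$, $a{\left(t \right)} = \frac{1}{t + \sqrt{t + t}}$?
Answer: $4992$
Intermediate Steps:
$a{\left(t \right)} = \frac{1}{t + \sqrt{2} \sqrt{t}}$ ($a{\left(t \right)} = \frac{1}{t + \sqrt{2 t}} = \frac{1}{t + \sqrt{2} \sqrt{t}}$)
$D{\left(y \right)} = -8$ ($D{\left(y \right)} = 2 \left(-4\right) = -8$)
$D{\left(a{\left(5 \right)} \right)} \left(L - 128\right) k = - 8 \left(-80 - 128\right) 3 = \left(-8\right) \left(-208\right) 3 = 1664 \cdot 3 = 4992$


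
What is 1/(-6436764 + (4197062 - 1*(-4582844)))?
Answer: 1/2343142 ≈ 4.2678e-7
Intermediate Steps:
1/(-6436764 + (4197062 - 1*(-4582844))) = 1/(-6436764 + (4197062 + 4582844)) = 1/(-6436764 + 8779906) = 1/2343142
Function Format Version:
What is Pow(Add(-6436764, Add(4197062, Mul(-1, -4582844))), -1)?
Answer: Rational(1, 2343142) ≈ 4.2678e-7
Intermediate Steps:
Pow(Add(-6436764, Add(4197062, Mul(-1, -4582844))), -1) = Pow(Add(-6436764, Add(4197062, 4582844)), -1) = Pow(Add(-6436764, 8779906), -1) = Pow(2343142, -1) = Rational(1, 2343142)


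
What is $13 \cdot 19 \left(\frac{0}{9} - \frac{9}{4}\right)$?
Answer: $- \frac{2223}{4} \approx -555.75$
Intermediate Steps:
$13 \cdot 19 \left(\frac{0}{9} - \frac{9}{4}\right) = 247 \left(0 \cdot \frac{1}{9} - \frac{9}{4}\right) = 247 \left(0 - \frac{9}{4}\right) = 247 \left(- \frac{9}{4}\right) = - \frac{2223}{4}$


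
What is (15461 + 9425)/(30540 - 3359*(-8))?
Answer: 12443/28706 ≈ 0.43346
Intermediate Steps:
(15461 + 9425)/(30540 - 3359*(-8)) = 24886/(30540 + 26872) = 24886/57412 = 24886*(1/57412) = 12443/28706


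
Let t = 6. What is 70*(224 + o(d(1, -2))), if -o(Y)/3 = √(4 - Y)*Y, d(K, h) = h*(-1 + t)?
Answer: 15680 + 2100*√14 ≈ 23537.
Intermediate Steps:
d(K, h) = 5*h (d(K, h) = h*(-1 + 6) = h*5 = 5*h)
o(Y) = -3*Y*√(4 - Y) (o(Y) = -3*√(4 - Y)*Y = -3*Y*√(4 - Y))
70*(224 + o(d(1, -2))) = 70*(224 - 3*5*(-2)*√(4 - 5*(-2))) = 70*(224 - 3*(-10)*√(4 - 1*(-10))) = 70*(224 - 3*(-10)*√(4 + 10)) = 70*(224 - 3*(-10)*√14) = 70*(224 + 30*√14) = 15680 + 2100*√14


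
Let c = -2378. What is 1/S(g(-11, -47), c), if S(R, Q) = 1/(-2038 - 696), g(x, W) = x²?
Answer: -2734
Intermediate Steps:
S(R, Q) = -1/2734 (S(R, Q) = 1/(-2734) = -1/2734)
1/S(g(-11, -47), c) = 1/(-1/2734) = -2734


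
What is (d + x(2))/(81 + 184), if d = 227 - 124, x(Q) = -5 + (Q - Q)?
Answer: 98/265 ≈ 0.36981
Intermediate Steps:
x(Q) = -5 (x(Q) = -5 + 0 = -5)
d = 103
(d + x(2))/(81 + 184) = (103 - 5)/(81 + 184) = 98/265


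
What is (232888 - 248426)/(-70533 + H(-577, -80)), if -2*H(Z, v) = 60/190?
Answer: 147611/670065 ≈ 0.22029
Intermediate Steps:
H(Z, v) = -3/19 (H(Z, v) = -30/190 = -½*6/19 = -3/19)
(232888 - 248426)/(-70533 + H(-577, -80)) = (232888 - 248426)/(-70533 - 3/19) = -15538/(-1340130/19) = -15538*(-19/1340130) = 147611/670065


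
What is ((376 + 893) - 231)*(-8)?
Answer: -8304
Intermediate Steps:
((376 + 893) - 231)*(-8) = (1269 - 231)*(-8) = 1038*(-8) = -8304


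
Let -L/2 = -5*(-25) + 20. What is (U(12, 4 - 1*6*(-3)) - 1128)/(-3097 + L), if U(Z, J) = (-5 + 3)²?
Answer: 1124/3387 ≈ 0.33186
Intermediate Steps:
L = -290 (L = -2*(-5*(-25) + 20) = -2*(125 + 20) = -2*145 = -290)
U(Z, J) = 4 (U(Z, J) = (-2)² = 4)
(U(12, 4 - 1*6*(-3)) - 1128)/(-3097 + L) = (4 - 1128)/(-3097 - 290) = -1124/(-3387) = -1124*(-1/3387) = 1124/3387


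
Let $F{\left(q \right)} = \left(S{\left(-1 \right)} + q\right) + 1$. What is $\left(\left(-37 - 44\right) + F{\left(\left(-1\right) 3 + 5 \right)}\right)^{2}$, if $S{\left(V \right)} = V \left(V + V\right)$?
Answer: $5776$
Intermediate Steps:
$S{\left(V \right)} = 2 V^{2}$ ($S{\left(V \right)} = V 2 V = 2 V^{2}$)
$F{\left(q \right)} = 3 + q$ ($F{\left(q \right)} = \left(2 \left(-1\right)^{2} + q\right) + 1 = \left(2 \cdot 1 + q\right) + 1 = \left(2 + q\right) + 1 = 3 + q$)
$\left(\left(-37 - 44\right) + F{\left(\left(-1\right) 3 + 5 \right)}\right)^{2} = \left(\left(-37 - 44\right) + \left(3 + \left(\left(-1\right) 3 + 5\right)\right)\right)^{2} = \left(\left(-37 - 44\right) + \left(3 + \left(-3 + 5\right)\right)\right)^{2} = \left(-81 + \left(3 + 2\right)\right)^{2} = \left(-81 + 5\right)^{2} = \left(-76\right)^{2} = 5776$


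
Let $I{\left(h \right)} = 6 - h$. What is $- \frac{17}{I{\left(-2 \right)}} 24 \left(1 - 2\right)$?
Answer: $51$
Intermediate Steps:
$- \frac{17}{I{\left(-2 \right)}} 24 \left(1 - 2\right) = - \frac{17}{6 - -2} \cdot 24 \left(1 - 2\right) = - \frac{17}{6 + 2} \cdot 24 \left(-1\right) = - \frac{17}{8} \cdot 24 \left(-1\right) = \left(-17\right) \frac{1}{8} \cdot 24 \left(-1\right) = \left(- \frac{17}{8}\right) 24 \left(-1\right) = \left(-51\right) \left(-1\right) = 51$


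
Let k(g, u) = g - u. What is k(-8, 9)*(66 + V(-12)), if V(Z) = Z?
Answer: -918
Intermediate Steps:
k(-8, 9)*(66 + V(-12)) = (-8 - 1*9)*(66 - 12) = (-8 - 9)*54 = -17*54 = -918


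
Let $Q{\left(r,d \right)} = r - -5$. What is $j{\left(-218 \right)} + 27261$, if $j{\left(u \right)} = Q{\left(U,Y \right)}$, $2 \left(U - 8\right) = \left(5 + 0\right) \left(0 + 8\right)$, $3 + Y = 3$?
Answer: $27294$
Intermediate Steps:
$Y = 0$ ($Y = -3 + 3 = 0$)
$U = 28$ ($U = 8 + \frac{\left(5 + 0\right) \left(0 + 8\right)}{2} = 8 + \frac{5 \cdot 8}{2} = 8 + \frac{1}{2} \cdot 40 = 8 + 20 = 28$)
$Q{\left(r,d \right)} = 5 + r$ ($Q{\left(r,d \right)} = r + 5 = 5 + r$)
$j{\left(u \right)} = 33$ ($j{\left(u \right)} = 5 + 28 = 33$)
$j{\left(-218 \right)} + 27261 = 33 + 27261 = 27294$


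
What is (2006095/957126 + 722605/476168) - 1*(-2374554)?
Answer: 541105608699722131/227876386584 ≈ 2.3746e+6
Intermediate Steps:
(2006095/957126 + 722605/476168) - 1*(-2374554) = (2006095*(1/957126) + 722605*(1/476168)) + 2374554 = (2006095/957126 + 722605/476168) + 2374554 = 823431138595/227876386584 + 2374554 = 541105608699722131/227876386584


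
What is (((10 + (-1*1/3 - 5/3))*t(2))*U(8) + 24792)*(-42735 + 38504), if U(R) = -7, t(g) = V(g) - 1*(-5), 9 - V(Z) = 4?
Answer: -102525592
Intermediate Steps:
V(Z) = 5 (V(Z) = 9 - 1*4 = 9 - 4 = 5)
t(g) = 10 (t(g) = 5 - 1*(-5) = 5 + 5 = 10)
(((10 + (-1*1/3 - 5/3))*t(2))*U(8) + 24792)*(-42735 + 38504) = (((10 + (-1*1/3 - 5/3))*10)*(-7) + 24792)*(-42735 + 38504) = (((10 + (-1*⅓ - 5*⅓))*10)*(-7) + 24792)*(-4231) = (((10 + (-⅓ - 5/3))*10)*(-7) + 24792)*(-4231) = (((10 - 2)*10)*(-7) + 24792)*(-4231) = ((8*10)*(-7) + 24792)*(-4231) = (80*(-7) + 24792)*(-4231) = (-560 + 24792)*(-4231) = 24232*(-4231) = -102525592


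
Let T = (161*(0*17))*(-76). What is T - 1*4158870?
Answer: -4158870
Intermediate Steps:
T = 0 (T = (161*0)*(-76) = 0*(-76) = 0)
T - 1*4158870 = 0 - 1*4158870 = 0 - 4158870 = -4158870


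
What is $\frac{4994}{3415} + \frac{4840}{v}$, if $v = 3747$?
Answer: $\frac{35241118}{12796005} \approx 2.7541$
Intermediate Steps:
$\frac{4994}{3415} + \frac{4840}{v} = \frac{4994}{3415} + \frac{4840}{3747} = \frac{35241118}{12796005}$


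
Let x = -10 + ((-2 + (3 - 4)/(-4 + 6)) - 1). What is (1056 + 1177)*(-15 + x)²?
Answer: 7255017/4 ≈ 1.8138e+6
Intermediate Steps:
x = -27/2 (x = -10 + ((-2 - 1/2) - 1) = -10 + ((-2 - 1*½) - 1) = -10 + ((-2 - ½) - 1) = -10 + (-5/2 - 1) = -10 - 7/2 = -27/2 ≈ -13.500)
(1056 + 1177)*(-15 + x)² = (1056 + 1177)*(-15 - 27/2)² = 2233*(-57/2)² = 2233*(3249/4) = 7255017/4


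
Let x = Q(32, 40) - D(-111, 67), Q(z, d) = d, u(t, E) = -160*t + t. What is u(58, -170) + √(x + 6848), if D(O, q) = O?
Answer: -9222 + √6999 ≈ -9138.3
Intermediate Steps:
u(t, E) = -159*t
x = 151 (x = 40 - 1*(-111) = 40 + 111 = 151)
u(58, -170) + √(x + 6848) = -159*58 + √(151 + 6848) = -9222 + √6999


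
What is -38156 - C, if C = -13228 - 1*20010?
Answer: -4918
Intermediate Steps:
C = -33238 (C = -13228 - 20010 = -33238)
-38156 - C = -38156 - 1*(-33238) = -38156 + 33238 = -4918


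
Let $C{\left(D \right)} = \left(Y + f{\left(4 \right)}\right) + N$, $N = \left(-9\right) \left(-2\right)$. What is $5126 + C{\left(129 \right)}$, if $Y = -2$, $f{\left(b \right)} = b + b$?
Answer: $5150$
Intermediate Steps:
$f{\left(b \right)} = 2 b$
$N = 18$
$C{\left(D \right)} = 24$ ($C{\left(D \right)} = \left(-2 + 2 \cdot 4\right) + 18 = \left(-2 + 8\right) + 18 = 6 + 18 = 24$)
$5126 + C{\left(129 \right)} = 5126 + 24 = 5150$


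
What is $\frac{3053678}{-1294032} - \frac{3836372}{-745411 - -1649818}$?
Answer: $- \frac{429230882825}{65018422168} \approx -6.6017$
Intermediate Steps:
$\frac{3053678}{-1294032} - \frac{3836372}{-745411 - -1649818} = 3053678 \left(- \frac{1}{1294032}\right) - \frac{3836372}{-745411 + 1649818} = - \frac{1526839}{647016} - \frac{3836372}{904407} = - \frac{429230882825}{65018422168}$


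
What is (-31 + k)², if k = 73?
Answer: 1764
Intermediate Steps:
(-31 + k)² = (-31 + 73)² = 42² = 1764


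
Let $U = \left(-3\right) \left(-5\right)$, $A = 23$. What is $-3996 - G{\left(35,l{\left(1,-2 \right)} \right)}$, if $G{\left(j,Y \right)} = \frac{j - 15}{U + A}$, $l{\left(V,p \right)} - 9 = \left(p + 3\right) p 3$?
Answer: $- \frac{75934}{19} \approx -3996.5$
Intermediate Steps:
$l{\left(V,p \right)} = 9 + 3 p \left(3 + p\right)$ ($l{\left(V,p \right)} = 9 + \left(p + 3\right) p 3 = 9 + \left(3 + p\right) p 3 = 9 + p \left(3 + p\right) 3 = 9 + 3 p \left(3 + p\right)$)
$U = 15$
$G{\left(j,Y \right)} = - \frac{15}{38} + \frac{j}{38}$ ($G{\left(j,Y \right)} = \frac{j - 15}{15 + 23} = \frac{-15 + j}{38} = \left(-15 + j\right) \frac{1}{38} = - \frac{15}{38} + \frac{j}{38}$)
$-3996 - G{\left(35,l{\left(1,-2 \right)} \right)} = -3996 - \left(- \frac{15}{38} + \frac{1}{38} \cdot 35\right) = -3996 - \left(- \frac{15}{38} + \frac{35}{38}\right) = -3996 - \frac{10}{19} = - \frac{75934}{19}$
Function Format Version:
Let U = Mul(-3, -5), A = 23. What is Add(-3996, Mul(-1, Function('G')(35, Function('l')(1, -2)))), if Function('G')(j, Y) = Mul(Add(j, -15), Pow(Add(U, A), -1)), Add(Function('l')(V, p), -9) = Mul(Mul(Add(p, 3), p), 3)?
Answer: Rational(-75934, 19) ≈ -3996.5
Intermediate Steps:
Function('l')(V, p) = Add(9, Mul(3, p, Add(3, p))) (Function('l')(V, p) = Add(9, Mul(Mul(Add(p, 3), p), 3)) = Add(9, Mul(Mul(Add(3, p), p), 3)) = Add(9, Mul(Mul(p, Add(3, p)), 3)) = Add(9, Mul(3, p, Add(3, p))))
U = 15
Function('G')(j, Y) = Add(Rational(-15, 38), Mul(Rational(1, 38), j)) (Function('G')(j, Y) = Mul(Add(j, -15), Pow(Add(15, 23), -1)) = Mul(Add(-15, j), Pow(38, -1)) = Mul(Add(-15, j), Rational(1, 38)) = Add(Rational(-15, 38), Mul(Rational(1, 38), j)))
Add(-3996, Mul(-1, Function('G')(35, Function('l')(1, -2)))) = Add(-3996, Mul(-1, Add(Rational(-15, 38), Mul(Rational(1, 38), 35)))) = Add(-3996, Mul(-1, Add(Rational(-15, 38), Rational(35, 38)))) = Add(-3996, Mul(-1, Rational(10, 19))) = Add(-3996, Rational(-10, 19)) = Rational(-75934, 19)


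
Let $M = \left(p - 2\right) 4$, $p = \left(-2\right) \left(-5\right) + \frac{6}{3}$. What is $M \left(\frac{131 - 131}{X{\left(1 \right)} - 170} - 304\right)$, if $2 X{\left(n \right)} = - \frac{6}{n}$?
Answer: $-12160$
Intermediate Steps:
$X{\left(n \right)} = - \frac{3}{n}$ ($X{\left(n \right)} = \frac{\left(-6\right) \frac{1}{n}}{2} = - \frac{3}{n}$)
$p = 12$ ($p = 10 + 6 \cdot \frac{1}{3} = 10 + 2 = 12$)
$M = 40$ ($M = \left(12 - 2\right) 4 = 10 \cdot 4 = 40$)
$M \left(\frac{131 - 131}{X{\left(1 \right)} - 170} - 304\right) = 40 \left(\frac{131 - 131}{- \frac{3}{1} - 170} - 304\right) = 40 \left(\frac{0}{\left(-3\right) 1 - 170} - 304\right) = 40 \left(\frac{0}{-3 - 170} - 304\right) = 40 \left(\frac{0}{-173} - 304\right) = 40 \left(0 \left(- \frac{1}{173}\right) - 304\right) = 40 \left(0 - 304\right) = 40 \left(-304\right) = -12160$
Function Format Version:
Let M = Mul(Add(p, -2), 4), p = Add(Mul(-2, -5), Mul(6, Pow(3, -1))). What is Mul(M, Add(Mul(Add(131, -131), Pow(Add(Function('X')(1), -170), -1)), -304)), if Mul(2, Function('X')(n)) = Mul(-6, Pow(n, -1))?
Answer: -12160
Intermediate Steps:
Function('X')(n) = Mul(-3, Pow(n, -1)) (Function('X')(n) = Mul(Rational(1, 2), Mul(-6, Pow(n, -1))) = Mul(-3, Pow(n, -1)))
p = 12 (p = Add(10, Mul(6, Rational(1, 3))) = Add(10, 2) = 12)
M = 40 (M = Mul(Add(12, -2), 4) = Mul(10, 4) = 40)
Mul(M, Add(Mul(Add(131, -131), Pow(Add(Function('X')(1), -170), -1)), -304)) = Mul(40, Add(Mul(Add(131, -131), Pow(Add(Mul(-3, Pow(1, -1)), -170), -1)), -304)) = Mul(40, Add(Mul(0, Pow(Add(Mul(-3, 1), -170), -1)), -304)) = Mul(40, Add(Mul(0, Pow(Add(-3, -170), -1)), -304)) = Mul(40, Add(Mul(0, Pow(-173, -1)), -304)) = Mul(40, Add(Mul(0, Rational(-1, 173)), -304)) = Mul(40, Add(0, -304)) = Mul(40, -304) = -12160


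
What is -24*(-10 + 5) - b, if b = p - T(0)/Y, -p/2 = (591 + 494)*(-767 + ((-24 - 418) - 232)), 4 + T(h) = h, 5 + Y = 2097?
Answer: -1635342551/523 ≈ -3.1268e+6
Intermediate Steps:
Y = 2092 (Y = -5 + 2097 = 2092)
T(h) = -4 + h
p = 3126970 (p = -2*(591 + 494)*(-767 + ((-24 - 418) - 232)) = -2170*(-767 + (-442 - 232)) = -2170*(-767 - 674) = -2170*(-1441) = -2*(-1563485) = 3126970)
b = 1635405311/523 (b = 3126970 - (-4 + 0)/2092 = 3126970 - (-4)/2092 = 3126970 - 1*(-1/523) = 3126970 + 1/523 = 1635405311/523 ≈ 3.1270e+6)
-24*(-10 + 5) - b = -24*(-10 + 5) - 1*1635405311/523 = -24*(-5) - 1635405311/523 = 120 - 1635405311/523 = -1635342551/523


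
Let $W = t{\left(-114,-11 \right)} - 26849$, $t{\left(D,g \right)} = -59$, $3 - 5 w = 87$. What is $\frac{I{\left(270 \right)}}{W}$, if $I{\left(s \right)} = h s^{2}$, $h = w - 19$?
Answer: $\frac{652455}{6727} \approx 96.99$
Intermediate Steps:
$w = - \frac{84}{5}$ ($w = \frac{3}{5} - \frac{87}{5} = - \frac{84}{5} \approx -16.8$)
$h = - \frac{179}{5}$ ($h = - \frac{84}{5} - 19 = - \frac{179}{5} \approx -35.8$)
$I{\left(s \right)} = - \frac{179 s^{2}}{5}$
$W = -26908$ ($W = -59 - 26849 = -26908$)
$\frac{I{\left(270 \right)}}{W} = \frac{\left(- \frac{179}{5}\right) 270^{2}}{-26908} = \left(- \frac{179}{5}\right) 72900 \left(- \frac{1}{26908}\right) = \left(-2609820\right) \left(- \frac{1}{26908}\right) = \frac{652455}{6727}$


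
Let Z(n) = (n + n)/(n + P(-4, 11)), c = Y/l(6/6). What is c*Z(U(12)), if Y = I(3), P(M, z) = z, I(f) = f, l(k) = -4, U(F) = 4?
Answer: -⅖ ≈ -0.40000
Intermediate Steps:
Y = 3
c = -¾ (c = 3/(-4) = 3*(-¼) = -¾ ≈ -0.75000)
Z(n) = 2*n/(11 + n) (Z(n) = (n + n)/(n + 11) = (2*n)/(11 + n) = 2*n/(11 + n))
c*Z(U(12)) = -3*4/(2*(11 + 4)) = -3*4/(2*15) = -¾*8/15 = -⅖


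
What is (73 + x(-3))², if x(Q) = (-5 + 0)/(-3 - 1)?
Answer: 88209/16 ≈ 5513.1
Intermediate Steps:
x(Q) = 5/4 (x(Q) = -5/(-4) = -5*(-¼) = 5/4)
(73 + x(-3))² = (73 + 5/4)² = (297/4)² = 88209/16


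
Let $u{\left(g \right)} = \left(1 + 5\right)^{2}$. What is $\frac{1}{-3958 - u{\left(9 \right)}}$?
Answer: $- \frac{1}{3994} \approx -0.00025038$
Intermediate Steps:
$u{\left(g \right)} = 36$ ($u{\left(g \right)} = 6^{2} = 36$)
$\frac{1}{-3958 - u{\left(9 \right)}} = \frac{1}{-3958 - 36} = \frac{1}{-3994} = - \frac{1}{3994}$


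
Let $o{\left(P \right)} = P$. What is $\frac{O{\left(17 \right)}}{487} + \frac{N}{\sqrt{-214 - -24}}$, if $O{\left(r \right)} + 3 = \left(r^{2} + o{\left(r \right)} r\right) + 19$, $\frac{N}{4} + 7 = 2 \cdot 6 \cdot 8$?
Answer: $\frac{594}{487} - \frac{178 i \sqrt{190}}{95} \approx 1.2197 - 25.827 i$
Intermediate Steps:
$N = 356$ ($N = -28 + 4 \cdot 2 \cdot 6 \cdot 8 = -28 + 4 \cdot 12 \cdot 8 = -28 + 4 \cdot 96 = -28 + 384 = 356$)
$O{\left(r \right)} = 16 + 2 r^{2}$ ($O{\left(r \right)} = -3 + \left(\left(r^{2} + r r\right) + 19\right) = -3 + \left(\left(r^{2} + r^{2}\right) + 19\right) = -3 + \left(2 r^{2} + 19\right) = -3 + \left(19 + 2 r^{2}\right) = 16 + 2 r^{2}$)
$\frac{O{\left(17 \right)}}{487} + \frac{N}{\sqrt{-214 - -24}} = \frac{16 + 2 \cdot 17^{2}}{487} + \frac{356}{\sqrt{-214 - -24}} = \left(16 + 2 \cdot 289\right) \frac{1}{487} + \frac{356}{\sqrt{-214 + 24}} = \left(16 + 578\right) \frac{1}{487} + \frac{356}{\sqrt{-190}} = 594 \cdot \frac{1}{487} + \frac{356}{i \sqrt{190}} = \frac{594}{487} + 356 \left(- \frac{i \sqrt{190}}{190}\right) = \frac{594}{487} - \frac{178 i \sqrt{190}}{95}$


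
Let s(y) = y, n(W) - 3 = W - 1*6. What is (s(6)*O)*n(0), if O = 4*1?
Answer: -72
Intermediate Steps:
n(W) = -3 + W (n(W) = 3 + (W - 1*6) = 3 + (W - 6) = 3 + (-6 + W) = -3 + W)
O = 4
(s(6)*O)*n(0) = (6*4)*(-3 + 0) = 24*(-3) = -72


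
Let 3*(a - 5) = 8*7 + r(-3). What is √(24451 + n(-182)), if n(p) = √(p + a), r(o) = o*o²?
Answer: √(220059 + 3*I*√1506)/3 ≈ 156.37 + 0.041363*I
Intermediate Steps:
r(o) = o³
a = 44/3 (a = 5 + (8*7 + (-3)³)/3 = 5 + (56 - 27)/3 = 5 + (⅓)*29 = 5 + 29/3 = 44/3 ≈ 14.667)
n(p) = √(44/3 + p) (n(p) = √(p + 44/3) = √(44/3 + p))
√(24451 + n(-182)) = √(24451 + √(132 + 9*(-182))/3) = √(24451 + √(132 - 1638)/3) = √(24451 + √(-1506)/3) = √(24451 + (I*√1506)/3) = √(24451 + I*√1506/3)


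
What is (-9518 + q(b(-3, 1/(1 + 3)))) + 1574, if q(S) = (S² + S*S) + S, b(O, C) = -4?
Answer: -7916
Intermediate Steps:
q(S) = S + 2*S² (q(S) = (S² + S²) + S = 2*S² + S = S + 2*S²)
(-9518 + q(b(-3, 1/(1 + 3)))) + 1574 = (-9518 - 4*(1 + 2*(-4))) + 1574 = (-9518 - 4*(1 - 8)) + 1574 = (-9518 - 4*(-7)) + 1574 = (-9518 + 28) + 1574 = -9490 + 1574 = -7916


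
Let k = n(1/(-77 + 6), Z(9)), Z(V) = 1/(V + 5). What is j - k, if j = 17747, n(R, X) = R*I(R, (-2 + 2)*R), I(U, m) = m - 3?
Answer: 1260034/71 ≈ 17747.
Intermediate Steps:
I(U, m) = -3 + m
Z(V) = 1/(5 + V)
n(R, X) = -3*R (n(R, X) = R*(-3 + (-2 + 2)*R) = R*(-3 + 0*R) = R*(-3 + 0) = R*(-3) = -3*R)
k = 3/71 (k = -3/(-77 + 6) = -3/(-71) = -3*(-1/71) = 3/71 ≈ 0.042253)
j - k = 17747 - 1*3/71 = 17747 - 3/71 = 1260034/71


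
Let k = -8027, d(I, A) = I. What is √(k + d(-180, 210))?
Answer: I*√8207 ≈ 90.593*I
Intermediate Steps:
√(k + d(-180, 210)) = √(-8027 - 180) = √(-8207) = I*√8207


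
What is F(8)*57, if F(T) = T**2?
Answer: 3648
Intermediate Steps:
F(8)*57 = 8**2*57 = 64*57 = 3648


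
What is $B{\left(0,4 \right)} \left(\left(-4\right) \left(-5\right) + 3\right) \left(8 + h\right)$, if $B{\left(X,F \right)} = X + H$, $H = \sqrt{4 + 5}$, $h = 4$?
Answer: $828$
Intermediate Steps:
$H = 3$ ($H = \sqrt{9} = 3$)
$B{\left(X,F \right)} = 3 + X$ ($B{\left(X,F \right)} = X + 3 = 3 + X$)
$B{\left(0,4 \right)} \left(\left(-4\right) \left(-5\right) + 3\right) \left(8 + h\right) = \left(3 + 0\right) \left(\left(-4\right) \left(-5\right) + 3\right) \left(8 + 4\right) = 3 \left(20 + 3\right) 12 = 3 \cdot 23 \cdot 12 = 69 \cdot 12 = 828$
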